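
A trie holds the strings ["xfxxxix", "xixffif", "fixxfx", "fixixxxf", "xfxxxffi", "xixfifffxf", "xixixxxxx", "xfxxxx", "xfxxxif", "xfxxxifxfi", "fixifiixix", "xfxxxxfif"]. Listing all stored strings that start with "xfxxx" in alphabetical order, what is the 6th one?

DFS of the "xfxxx" subtree visits, in order: "xfxxxffi", "xfxxxif", "xfxxxifxfi", "xfxxxix", "xfxxxx", "xfxxxxfif"
The 6th is xfxxxxfif.

xfxxxxfif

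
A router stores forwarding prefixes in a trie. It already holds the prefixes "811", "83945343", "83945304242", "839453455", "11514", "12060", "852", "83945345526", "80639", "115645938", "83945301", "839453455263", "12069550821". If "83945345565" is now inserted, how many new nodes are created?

2

The longest prefix of "83945345565" already in the trie is "839453455" (length 9).
New nodes needed: |"83945345565"| − 9 = 11 − 9 = 2.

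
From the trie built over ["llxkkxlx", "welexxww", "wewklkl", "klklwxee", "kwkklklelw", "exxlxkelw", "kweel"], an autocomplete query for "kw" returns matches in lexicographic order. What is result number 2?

kwkklklelw

Filter for "kw…" and sort: "kweel", "kwkklklelw"
Position 2: kwkklklelw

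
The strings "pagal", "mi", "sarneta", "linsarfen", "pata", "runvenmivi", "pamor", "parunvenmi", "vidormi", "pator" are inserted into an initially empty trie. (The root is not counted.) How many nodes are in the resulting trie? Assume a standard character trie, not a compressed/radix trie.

55

For each word, the new-node count is its length minus the longest prefix already in the trie:
  "pagal" → 5 new (p, a, g, a, l)
  "mi" → 2 new (m, i)
  "sarneta" → 7 new (s, a, r, n, e, t, a)
  "linsarfen" → 9 new (l, i, n, s, a, r, f, e, n)
  "pata" → prefix "pa" already present; 2 new (t, a)
  "runvenmivi" → 10 new (r, u, n, v, e, n, m, i, v, i)
  "pamor" → prefix "pa" already present; 3 new (m, o, r)
  "parunvenmi" → prefix "pa" already present; 8 new (r, u, n, v, e, n, m, i)
  "vidormi" → 7 new (v, i, d, o, r, m, i)
  "pator" → prefix "pat" already present; 2 new (o, r)
Total nodes = 5 + 2 + 7 + 9 + 2 + 10 + 3 + 8 + 7 + 2 = 55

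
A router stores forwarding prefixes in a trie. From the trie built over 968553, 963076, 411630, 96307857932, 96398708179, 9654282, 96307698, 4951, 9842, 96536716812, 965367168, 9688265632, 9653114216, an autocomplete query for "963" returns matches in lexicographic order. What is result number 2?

96307698

Filter for "963…" and sort: "963076", "96307698", "96307857932", "96398708179"
Position 2: 96307698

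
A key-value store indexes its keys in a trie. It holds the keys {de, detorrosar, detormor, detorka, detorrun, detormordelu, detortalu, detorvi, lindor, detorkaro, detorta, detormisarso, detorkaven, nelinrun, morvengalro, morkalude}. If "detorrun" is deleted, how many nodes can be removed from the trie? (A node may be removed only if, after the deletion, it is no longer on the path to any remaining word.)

2

After clearing the end-marker at "detorrun", prune upward until reaching a node still needed by another word.
The suffix "un" (2 nodes) is used only by "detorrun"; the node for "detorr" still has the child "o", so pruning stops there.
Nodes removed: 2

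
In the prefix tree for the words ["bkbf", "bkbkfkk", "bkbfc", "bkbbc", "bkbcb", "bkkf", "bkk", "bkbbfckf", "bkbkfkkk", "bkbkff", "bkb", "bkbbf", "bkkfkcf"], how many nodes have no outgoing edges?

7

Leaves are exactly the stored words that no other stored word extends.
Those words: "bkbbc", "bkbbfckf", "bkbcb", "bkbfc", "bkbkff", "bkbkfkkk", "bkkfkcf"
Leaf count: 7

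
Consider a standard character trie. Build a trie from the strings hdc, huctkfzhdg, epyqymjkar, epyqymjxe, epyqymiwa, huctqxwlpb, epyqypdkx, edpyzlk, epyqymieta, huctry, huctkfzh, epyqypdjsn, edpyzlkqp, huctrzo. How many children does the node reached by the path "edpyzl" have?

Walk "edpyzl" from the root, arriving at one node.
Characters that immediately follow "edpyzl" among the stored strings: {k}.
That node has 1 child edge.

1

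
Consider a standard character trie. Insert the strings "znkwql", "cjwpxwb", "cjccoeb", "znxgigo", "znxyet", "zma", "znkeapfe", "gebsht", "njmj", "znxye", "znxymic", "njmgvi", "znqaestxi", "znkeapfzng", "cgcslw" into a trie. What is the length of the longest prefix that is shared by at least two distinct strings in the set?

7

The deepest shared node is where two words last agree before diverging.
e.g. "znkeapfe" and "znkeapfzng" share the prefix "znkeapf" of length 7; no pair shares a longer one.
Longest shared-prefix length: 7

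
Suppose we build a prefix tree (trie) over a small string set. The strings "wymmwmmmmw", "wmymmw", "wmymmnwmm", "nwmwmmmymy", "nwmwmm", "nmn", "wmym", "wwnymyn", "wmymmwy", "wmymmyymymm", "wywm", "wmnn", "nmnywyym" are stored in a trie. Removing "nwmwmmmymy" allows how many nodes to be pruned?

Walk "nwmwmmmymy" from the leaf back toward the root, removing each node that no remaining word uses.
The suffix "mymy" (4 nodes) is used only by "nwmwmmmymy"; "nwmwmm" is itself a stored word, so pruning stops there.
Nodes removed: 4

4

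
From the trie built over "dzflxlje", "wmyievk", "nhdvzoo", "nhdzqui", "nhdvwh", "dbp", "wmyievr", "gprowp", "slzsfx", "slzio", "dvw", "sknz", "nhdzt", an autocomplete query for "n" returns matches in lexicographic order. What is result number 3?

nhdzqui

Words with prefix "n", in lexicographic order: "nhdvwh", "nhdvzoo", "nhdzqui", "nhdzt"
The 3rd is nhdzqui.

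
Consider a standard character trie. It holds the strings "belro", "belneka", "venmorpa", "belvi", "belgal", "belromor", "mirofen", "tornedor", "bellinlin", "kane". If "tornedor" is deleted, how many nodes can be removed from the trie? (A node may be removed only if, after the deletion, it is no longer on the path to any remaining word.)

Walk "tornedor" from the leaf back toward the root, removing each node that no remaining word uses.
No other word shares any prefix with "tornedor", so all 8 of its nodes go.
Nodes removed: 8

8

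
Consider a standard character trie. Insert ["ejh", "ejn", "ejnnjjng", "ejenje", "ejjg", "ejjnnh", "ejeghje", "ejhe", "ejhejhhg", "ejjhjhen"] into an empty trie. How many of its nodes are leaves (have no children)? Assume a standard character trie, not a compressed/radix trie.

A leaf is a node with no children — equivalently, the end of a word that is not a proper prefix of any other stored word.
Those words: "ejeghje", "ejenje", "ejhejhhg", "ejjg", "ejjhjhen", "ejjnnh", "ejnnjjng"
Leaf count: 7

7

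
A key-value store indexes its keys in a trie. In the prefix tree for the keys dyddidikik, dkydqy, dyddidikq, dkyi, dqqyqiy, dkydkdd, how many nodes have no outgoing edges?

A leaf is a node with no children — equivalently, the end of a word that is not a proper prefix of any other stored word.
Those words: "dkydkdd", "dkydqy", "dkyi", "dqqyqiy", "dyddidikik", "dyddidikq"
Leaf count: 6

6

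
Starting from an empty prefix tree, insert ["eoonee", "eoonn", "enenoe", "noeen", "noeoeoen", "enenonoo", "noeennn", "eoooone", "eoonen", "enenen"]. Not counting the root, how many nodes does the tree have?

Trace insertions, counting only characters that open a new branch:
  "eoonee" → 6 new (e, o, o, n, e, e)
  "eoonn" → prefix "eoon" already present; 1 new (n)
  "enenoe" → prefix "e" already present; 5 new (n, e, n, o, e)
  "noeen" → 5 new (n, o, e, e, n)
  "noeoeoen" → prefix "noe" already present; 5 new (o, e, o, e, n)
  "enenonoo" → prefix "eneno" already present; 3 new (n, o, o)
  "noeennn" → prefix "noeen" already present; 2 new (n, n)
  "eoooone" → prefix "eoo" already present; 4 new (o, o, n, e)
  "eoonen" → prefix "eoone" already present; 1 new (n)
  "enenen" → prefix "enen" already present; 2 new (e, n)
Total nodes = 6 + 1 + 5 + 5 + 5 + 3 + 2 + 4 + 1 + 2 = 34

34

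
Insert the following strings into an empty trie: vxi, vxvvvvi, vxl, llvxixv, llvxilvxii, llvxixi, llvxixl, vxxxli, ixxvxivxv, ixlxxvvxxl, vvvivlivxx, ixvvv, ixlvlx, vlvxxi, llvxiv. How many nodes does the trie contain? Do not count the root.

Insert word by word; a character creates a node only if that edge doesn't already exist:
  "vxi" → 3 new (v, x, i)
  "vxvvvvi" → prefix "vx" already present; 5 new (v, v, v, v, i)
  "vxl" → prefix "vx" already present; 1 new (l)
  "llvxixv" → 7 new (l, l, v, x, i, x, v)
  "llvxilvxii" → prefix "llvxi" already present; 5 new (l, v, x, i, i)
  "llvxixi" → prefix "llvxix" already present; 1 new (i)
  "llvxixl" → prefix "llvxix" already present; 1 new (l)
  "vxxxli" → prefix "vx" already present; 4 new (x, x, l, i)
  "ixxvxivxv" → 9 new (i, x, x, v, x, i, v, x, v)
  "ixlxxvvxxl" → prefix "ix" already present; 8 new (l, x, x, v, v, x, x, l)
  "vvvivlivxx" → prefix "v" already present; 9 new (v, v, i, v, l, i, v, x, x)
  "ixvvv" → prefix "ix" already present; 3 new (v, v, v)
  "ixlvlx" → prefix "ixl" already present; 3 new (v, l, x)
  "vlvxxi" → prefix "v" already present; 5 new (l, v, x, x, i)
  "llvxiv" → prefix "llvxi" already present; 1 new (v)
Total nodes = 3 + 5 + 1 + 7 + 5 + 1 + 1 + 4 + 9 + 8 + 9 + 3 + 3 + 5 + 1 = 65

65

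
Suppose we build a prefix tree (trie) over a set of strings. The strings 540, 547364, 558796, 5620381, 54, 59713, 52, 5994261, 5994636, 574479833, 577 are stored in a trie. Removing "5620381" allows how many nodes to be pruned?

Walk "5620381" from the leaf back toward the root, removing each node that no remaining word uses.
The suffix "620381" (6 nodes) is used only by "5620381"; the node for "5" still has the child "4", so pruning stops there.
Nodes removed: 6

6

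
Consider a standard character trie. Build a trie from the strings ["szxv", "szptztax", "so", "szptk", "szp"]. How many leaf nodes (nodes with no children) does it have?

4

A leaf is a node with no children — equivalently, the end of a word that is not a proper prefix of any other stored word.
Those words: "so", "szptk", "szptztax", "szxv"
Leaf count: 4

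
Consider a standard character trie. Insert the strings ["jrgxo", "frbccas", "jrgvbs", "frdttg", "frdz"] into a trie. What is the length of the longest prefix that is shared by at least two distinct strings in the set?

Look for the deepest trie node that still has at least two words in its subtree.
"frdttg" and "frdz" agree on "frd" (3 characters) before diverging; nothing deeper is shared.
Longest shared-prefix length: 3

3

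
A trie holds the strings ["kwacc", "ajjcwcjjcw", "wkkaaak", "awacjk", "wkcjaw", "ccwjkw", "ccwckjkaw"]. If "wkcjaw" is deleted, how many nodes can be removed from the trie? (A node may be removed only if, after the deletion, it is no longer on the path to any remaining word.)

A node on "wkcjaw"'s path can go only if nothing else ends at it or branches off below it.
The suffix "cjaw" (4 nodes) is used only by "wkcjaw"; the node for "wk" still has the child "k", so pruning stops there.
Nodes removed: 4

4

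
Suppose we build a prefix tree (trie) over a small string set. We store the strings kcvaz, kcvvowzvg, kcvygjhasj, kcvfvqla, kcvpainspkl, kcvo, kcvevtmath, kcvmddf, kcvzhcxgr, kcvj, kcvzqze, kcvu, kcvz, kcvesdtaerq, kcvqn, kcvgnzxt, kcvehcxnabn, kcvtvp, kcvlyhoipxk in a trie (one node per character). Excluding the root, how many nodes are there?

86

Count nodes per top-level branch (shared prefixes stored once):
  'k'-branch (kcvaz, kcvehcxnabn, kcvesdtaerq, kcvevtmath, kcvfvqla, kcvgnzxt, kcvj, kcvlyhoipxk, kcvmddf, kcvo, kcvpainspkl, kcvqn, kcvtvp, kcvu, kcvvowzvg, kcvygjhasj, kcvz, kcvzhcxgr, kcvzqze): 86 nodes
Sum: 86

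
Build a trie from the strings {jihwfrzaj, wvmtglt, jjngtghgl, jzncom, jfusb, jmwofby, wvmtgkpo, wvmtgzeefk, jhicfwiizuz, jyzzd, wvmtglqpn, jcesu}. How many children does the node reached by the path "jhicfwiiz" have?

Walk "jhicfwiiz" from the root, arriving at one node.
Characters that immediately follow "jhicfwiiz" among the stored strings: {u}.
That node has 1 child edge.

1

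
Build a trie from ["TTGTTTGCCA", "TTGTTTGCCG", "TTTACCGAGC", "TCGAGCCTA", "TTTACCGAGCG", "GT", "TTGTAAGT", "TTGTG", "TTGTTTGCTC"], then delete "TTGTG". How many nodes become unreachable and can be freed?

After clearing the end-marker at "TTGTG", prune upward until reaching a node still needed by another word.
The suffix "G" (1 node) is used only by "TTGTG"; the node for "TTGT" still has the child "T", so pruning stops there.
Nodes removed: 1

1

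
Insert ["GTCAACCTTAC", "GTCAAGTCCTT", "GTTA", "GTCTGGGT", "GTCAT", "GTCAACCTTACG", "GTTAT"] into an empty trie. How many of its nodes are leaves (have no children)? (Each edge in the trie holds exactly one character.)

5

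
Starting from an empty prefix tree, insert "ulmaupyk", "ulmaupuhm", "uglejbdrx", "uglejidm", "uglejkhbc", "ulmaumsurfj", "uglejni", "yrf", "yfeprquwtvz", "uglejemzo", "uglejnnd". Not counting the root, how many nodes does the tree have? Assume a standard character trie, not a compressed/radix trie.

53

Count nodes per top-level branch (shared prefixes stored once):
  'u'-branch (uglejbdrx, uglejemzo, uglejidm, uglejkhbc, uglejni, uglejnnd, ulmaumsurfj, ulmaupuhm, ulmaupyk): 40 nodes
  'y'-branch (yfeprquwtvz, yrf): 13 nodes
Sum: 53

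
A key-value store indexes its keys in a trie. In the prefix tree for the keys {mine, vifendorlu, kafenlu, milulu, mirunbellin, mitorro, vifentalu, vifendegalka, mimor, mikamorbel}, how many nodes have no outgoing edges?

10

A leaf is a node with no children — equivalently, the end of a word that is not a proper prefix of any other stored word.
Those words: "kafenlu", "mikamorbel", "milulu", "mimor", "mine", "mirunbellin", "mitorro", "vifendegalka", "vifendorlu", "vifentalu"
Leaf count: 10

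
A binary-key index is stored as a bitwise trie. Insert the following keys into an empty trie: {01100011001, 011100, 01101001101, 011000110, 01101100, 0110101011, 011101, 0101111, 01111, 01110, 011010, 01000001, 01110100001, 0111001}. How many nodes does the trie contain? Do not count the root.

46

Count nodes per top-level branch (shared prefixes stored once):
  '0'-branch (01000001, 0101111, 011000110, 01100011001, 011010, 01101001101, 0110101011, 01101100, 01110, 011100, 0111001, 011101, 01110100001, 01111): 46 nodes
Sum: 46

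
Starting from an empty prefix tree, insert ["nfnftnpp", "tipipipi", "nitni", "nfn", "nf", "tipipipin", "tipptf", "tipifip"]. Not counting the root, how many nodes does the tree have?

27

For each word, the new-node count is its length minus the longest prefix already in the trie:
  "nfnftnpp" → 8 new (n, f, n, f, t, n, p, p)
  "tipipipi" → 8 new (t, i, p, i, p, i, p, i)
  "nitni" → prefix "n" already present; 4 new (i, t, n, i)
  "nfn" → prefix "nfn" already present; 0 new (none)
  "nf" → prefix "nf" already present; 0 new (none)
  "tipipipin" → prefix "tipipipi" already present; 1 new (n)
  "tipptf" → prefix "tip" already present; 3 new (p, t, f)
  "tipifip" → prefix "tipi" already present; 3 new (f, i, p)
Total nodes = 8 + 8 + 4 + 0 + 0 + 1 + 3 + 3 = 27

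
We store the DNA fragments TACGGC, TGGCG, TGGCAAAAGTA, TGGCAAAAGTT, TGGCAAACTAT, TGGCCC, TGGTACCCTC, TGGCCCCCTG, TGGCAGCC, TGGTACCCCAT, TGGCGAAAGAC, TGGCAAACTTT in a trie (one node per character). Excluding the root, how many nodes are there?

Count nodes per top-level branch (shared prefixes stored once):
  'T'-branch (TACGGC, TGGCAAAAGTA, TGGCAAAAGTT, TGGCAAACTAT, TGGCAAACTTT, TGGCAGCC, TGGCCC, TGGCCCCCTG, TGGCG, TGGCGAAAGAC, TGGTACCCCAT, TGGTACCCTC): 49 nodes
Sum: 49

49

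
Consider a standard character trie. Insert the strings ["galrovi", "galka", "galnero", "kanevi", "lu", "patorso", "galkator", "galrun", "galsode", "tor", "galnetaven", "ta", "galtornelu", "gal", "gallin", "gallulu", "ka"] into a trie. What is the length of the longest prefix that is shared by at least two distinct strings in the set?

5

The deepest shared node is where two words last agree before diverging.
"galka" and "galkator" agree on "galka" (5 characters) before diverging; nothing deeper is shared.
Longest shared-prefix length: 5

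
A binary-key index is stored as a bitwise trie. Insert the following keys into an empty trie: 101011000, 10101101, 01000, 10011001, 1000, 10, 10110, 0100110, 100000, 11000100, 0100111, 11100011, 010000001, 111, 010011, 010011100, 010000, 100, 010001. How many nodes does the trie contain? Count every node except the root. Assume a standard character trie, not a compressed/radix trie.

Count nodes per top-level branch (shared prefixes stored once):
  '0'-branch (01000, 010000, 010000001, 010001, 010011, 0100110, 0100111, 010011100): 16 nodes
  '1'-branch (10, 100, 1000, 100000, 10011001, 101011000, 10101101, 10110, 11000100, 111, 11100011): 34 nodes
Sum: 50

50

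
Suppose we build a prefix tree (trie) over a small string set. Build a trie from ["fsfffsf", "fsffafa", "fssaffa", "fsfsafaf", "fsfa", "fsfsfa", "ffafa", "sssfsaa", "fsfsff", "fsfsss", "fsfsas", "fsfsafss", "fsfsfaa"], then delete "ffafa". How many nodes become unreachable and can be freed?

4

A node on "ffafa"'s path can go only if nothing else ends at it or branches off below it.
The suffix "fafa" (4 nodes) is used only by "ffafa"; the node for "f" still has the child "s", so pruning stops there.
Nodes removed: 4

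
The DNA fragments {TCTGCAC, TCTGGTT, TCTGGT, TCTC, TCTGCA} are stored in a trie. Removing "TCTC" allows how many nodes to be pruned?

1

Walk "TCTC" from the leaf back toward the root, removing each node that no remaining word uses.
The suffix "C" (1 node) is used only by "TCTC"; the node for "TCT" still has the child "G", so pruning stops there.
Nodes removed: 1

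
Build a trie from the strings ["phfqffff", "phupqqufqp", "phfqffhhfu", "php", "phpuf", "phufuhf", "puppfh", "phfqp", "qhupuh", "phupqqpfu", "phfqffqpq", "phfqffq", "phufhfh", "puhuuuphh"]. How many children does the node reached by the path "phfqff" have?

3

Follow the path "phfqff" to its node, then look at its outgoing edges.
Distinct next characters after "phfqff": f, h, q.
That node has 3 child edges.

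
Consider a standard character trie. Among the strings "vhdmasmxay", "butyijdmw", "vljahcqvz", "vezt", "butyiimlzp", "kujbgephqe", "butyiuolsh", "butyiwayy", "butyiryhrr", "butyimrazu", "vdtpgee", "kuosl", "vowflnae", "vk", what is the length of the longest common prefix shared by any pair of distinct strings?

5

Equivalently: take the maximum, over all pairs, of their longest common prefix length.
e.g. "butyiimlzp" and "butyijdmw" share the prefix "butyi" of length 5; no pair shares a longer one.
Longest shared-prefix length: 5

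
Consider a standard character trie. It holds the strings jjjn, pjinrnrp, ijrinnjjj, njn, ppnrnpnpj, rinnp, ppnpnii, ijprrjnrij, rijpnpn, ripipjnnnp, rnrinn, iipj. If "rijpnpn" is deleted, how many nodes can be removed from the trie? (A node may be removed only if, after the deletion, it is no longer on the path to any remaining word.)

A node on "rijpnpn"'s path can go only if nothing else ends at it or branches off below it.
The suffix "jpnpn" (5 nodes) is used only by "rijpnpn"; the node for "ri" still has the child "n", so pruning stops there.
Nodes removed: 5

5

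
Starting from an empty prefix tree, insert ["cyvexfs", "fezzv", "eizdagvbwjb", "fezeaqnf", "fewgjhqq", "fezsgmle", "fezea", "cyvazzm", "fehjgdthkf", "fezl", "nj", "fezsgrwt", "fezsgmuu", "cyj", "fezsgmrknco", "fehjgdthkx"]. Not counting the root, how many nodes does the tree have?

66

Insert word by word; a character creates a node only if that edge doesn't already exist:
  "cyvexfs" → 7 new (c, y, v, e, x, f, s)
  "fezzv" → 5 new (f, e, z, z, v)
  "eizdagvbwjb" → 11 new (e, i, z, d, a, g, v, b, w, j, b)
  "fezeaqnf" → prefix "fez" already present; 5 new (e, a, q, n, f)
  "fewgjhqq" → prefix "fe" already present; 6 new (w, g, j, h, q, q)
  "fezsgmle" → prefix "fez" already present; 5 new (s, g, m, l, e)
  "fezea" → prefix "fezea" already present; 0 new (none)
  "cyvazzm" → prefix "cyv" already present; 4 new (a, z, z, m)
  "fehjgdthkf" → prefix "fe" already present; 8 new (h, j, g, d, t, h, k, f)
  "fezl" → prefix "fez" already present; 1 new (l)
  "nj" → 2 new (n, j)
  "fezsgrwt" → prefix "fezsg" already present; 3 new (r, w, t)
  "fezsgmuu" → prefix "fezsgm" already present; 2 new (u, u)
  "cyj" → prefix "cy" already present; 1 new (j)
  "fezsgmrknco" → prefix "fezsgm" already present; 5 new (r, k, n, c, o)
  "fehjgdthkx" → prefix "fehjgdthk" already present; 1 new (x)
Total nodes = 7 + 5 + 11 + 5 + 6 + 5 + 0 + 4 + 8 + 1 + 2 + 3 + 2 + 1 + 5 + 1 = 66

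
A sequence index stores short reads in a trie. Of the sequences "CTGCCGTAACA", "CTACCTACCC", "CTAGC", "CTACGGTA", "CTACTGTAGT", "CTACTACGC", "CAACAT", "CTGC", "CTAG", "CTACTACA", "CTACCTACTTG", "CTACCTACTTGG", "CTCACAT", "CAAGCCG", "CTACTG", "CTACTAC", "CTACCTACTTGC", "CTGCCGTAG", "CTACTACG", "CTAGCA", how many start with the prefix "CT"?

18

Filter for entries beginning with "CT":
Words under "CT": CTACCTACCC, CTACCTACTTG, CTACCTACTTGC, CTACCTACTTGG, CTACGGTA, CTACTAC, CTACTACA, CTACTACG, CTACTACGC, CTACTG, CTACTGTAGT, CTAG, CTAGC, CTAGCA, CTCACAT, CTGC, CTGCCGTAACA, CTGCCGTAG
Count: 18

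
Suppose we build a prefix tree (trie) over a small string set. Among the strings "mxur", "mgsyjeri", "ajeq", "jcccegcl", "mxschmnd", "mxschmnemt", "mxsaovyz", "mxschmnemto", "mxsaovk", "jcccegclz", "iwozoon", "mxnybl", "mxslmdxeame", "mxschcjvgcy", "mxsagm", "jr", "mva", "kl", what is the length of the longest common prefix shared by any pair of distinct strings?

Equivalently: take the maximum, over all pairs, of their longest common prefix length.
e.g. "mxschmnemt" and "mxschmnemto" share the prefix "mxschmnemt" of length 10; no pair shares a longer one.
Longest shared-prefix length: 10

10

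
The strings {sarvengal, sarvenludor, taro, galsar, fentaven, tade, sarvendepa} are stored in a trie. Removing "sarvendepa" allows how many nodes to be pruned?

After clearing the end-marker at "sarvendepa", prune upward until reaching a node still needed by another word.
The suffix "depa" (4 nodes) is used only by "sarvendepa"; the node for "sarven" still has the child "g", so pruning stops there.
Nodes removed: 4

4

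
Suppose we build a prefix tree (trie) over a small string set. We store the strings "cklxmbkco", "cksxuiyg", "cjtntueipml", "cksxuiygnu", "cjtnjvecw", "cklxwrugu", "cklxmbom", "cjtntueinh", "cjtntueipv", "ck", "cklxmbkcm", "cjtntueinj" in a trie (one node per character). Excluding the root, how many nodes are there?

44

Trace insertions, counting only characters that open a new branch:
  "cklxmbkco" → 9 new (c, k, l, x, m, b, k, c, o)
  "cksxuiyg" → prefix "ck" already present; 6 new (s, x, u, i, y, g)
  "cjtntueipml" → prefix "c" already present; 10 new (j, t, n, t, u, e, i, p, m, l)
  "cksxuiygnu" → prefix "cksxuiyg" already present; 2 new (n, u)
  "cjtnjvecw" → prefix "cjtn" already present; 5 new (j, v, e, c, w)
  "cklxwrugu" → prefix "cklx" already present; 5 new (w, r, u, g, u)
  "cklxmbom" → prefix "cklxmb" already present; 2 new (o, m)
  "cjtntueinh" → prefix "cjtntuei" already present; 2 new (n, h)
  "cjtntueipv" → prefix "cjtntueip" already present; 1 new (v)
  "ck" → prefix "ck" already present; 0 new (none)
  "cklxmbkcm" → prefix "cklxmbkc" already present; 1 new (m)
  "cjtntueinj" → prefix "cjtntuein" already present; 1 new (j)
Total nodes = 9 + 6 + 10 + 2 + 5 + 5 + 2 + 2 + 1 + 0 + 1 + 1 = 44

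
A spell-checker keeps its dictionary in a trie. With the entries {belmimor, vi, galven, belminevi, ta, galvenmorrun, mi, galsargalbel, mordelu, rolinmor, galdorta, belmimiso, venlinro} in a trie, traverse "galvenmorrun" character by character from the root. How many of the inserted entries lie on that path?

2

Traverse "galvenmorrun" character by character; count nodes along the way that are marked as word ends.
Prefixes of the query that are stored words: "galven", "galvenmorrun"
Count: 2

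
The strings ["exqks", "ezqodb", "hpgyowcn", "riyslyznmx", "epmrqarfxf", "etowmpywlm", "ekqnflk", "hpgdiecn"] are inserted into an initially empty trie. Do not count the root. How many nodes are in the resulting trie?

57

Insert word by word; a character creates a node only if that edge doesn't already exist:
  "exqks" → 5 new (e, x, q, k, s)
  "ezqodb" → prefix "e" already present; 5 new (z, q, o, d, b)
  "hpgyowcn" → 8 new (h, p, g, y, o, w, c, n)
  "riyslyznmx" → 10 new (r, i, y, s, l, y, z, n, m, x)
  "epmrqarfxf" → prefix "e" already present; 9 new (p, m, r, q, a, r, f, x, f)
  "etowmpywlm" → prefix "e" already present; 9 new (t, o, w, m, p, y, w, l, m)
  "ekqnflk" → prefix "e" already present; 6 new (k, q, n, f, l, k)
  "hpgdiecn" → prefix "hpg" already present; 5 new (d, i, e, c, n)
Total nodes = 5 + 5 + 8 + 10 + 9 + 9 + 6 + 5 = 57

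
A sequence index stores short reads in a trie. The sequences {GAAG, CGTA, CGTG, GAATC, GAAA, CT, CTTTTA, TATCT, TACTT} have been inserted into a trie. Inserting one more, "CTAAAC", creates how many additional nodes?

Walking "CTAAAC" from the root, the first 2 characters ("CT") follow existing edges; "A" is the first miss.
Each of the 4 remaining characters creates one node.

4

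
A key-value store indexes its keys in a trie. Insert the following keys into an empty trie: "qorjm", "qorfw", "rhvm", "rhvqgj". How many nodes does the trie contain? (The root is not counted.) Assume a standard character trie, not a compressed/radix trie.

Trace insertions, counting only characters that open a new branch:
  "qorjm" → 5 new (q, o, r, j, m)
  "qorfw" → prefix "qor" already present; 2 new (f, w)
  "rhvm" → 4 new (r, h, v, m)
  "rhvqgj" → prefix "rhv" already present; 3 new (q, g, j)
Total nodes = 5 + 2 + 4 + 3 = 14

14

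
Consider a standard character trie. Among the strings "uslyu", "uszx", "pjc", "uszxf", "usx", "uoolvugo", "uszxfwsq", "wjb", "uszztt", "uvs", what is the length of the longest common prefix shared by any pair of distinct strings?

5

The deepest shared node is where two words last agree before diverging.
"uszxf" and "uszxfwsq" agree on "uszxf" (5 characters) before diverging; nothing deeper is shared.
Longest shared-prefix length: 5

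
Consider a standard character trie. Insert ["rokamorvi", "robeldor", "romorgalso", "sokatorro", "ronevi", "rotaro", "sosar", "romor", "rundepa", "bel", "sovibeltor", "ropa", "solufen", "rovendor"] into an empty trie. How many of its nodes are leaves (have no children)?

13

A leaf is a node with no children — equivalently, the end of a word that is not a proper prefix of any other stored word.
Those words: "bel", "robeldor", "rokamorvi", "romorgalso", "ronevi", "ropa", "rotaro", "rovendor", "rundepa", "sokatorro", "solufen", "sosar", "sovibeltor"
Leaf count: 13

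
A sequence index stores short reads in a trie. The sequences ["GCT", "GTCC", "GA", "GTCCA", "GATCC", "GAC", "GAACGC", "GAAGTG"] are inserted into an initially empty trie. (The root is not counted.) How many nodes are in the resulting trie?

19

For each word, the new-node count is its length minus the longest prefix already in the trie:
  "GCT" → 3 new (G, C, T)
  "GTCC" → prefix "G" already present; 3 new (T, C, C)
  "GA" → prefix "G" already present; 1 new (A)
  "GTCCA" → prefix "GTCC" already present; 1 new (A)
  "GATCC" → prefix "GA" already present; 3 new (T, C, C)
  "GAC" → prefix "GA" already present; 1 new (C)
  "GAACGC" → prefix "GA" already present; 4 new (A, C, G, C)
  "GAAGTG" → prefix "GAA" already present; 3 new (G, T, G)
Total nodes = 3 + 3 + 1 + 1 + 3 + 1 + 4 + 3 = 19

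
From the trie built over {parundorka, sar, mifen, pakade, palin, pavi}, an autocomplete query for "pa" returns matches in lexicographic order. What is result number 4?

pavi

Words with prefix "pa", in lexicographic order: "pakade", "palin", "parundorka", "pavi"
The 4th is pavi.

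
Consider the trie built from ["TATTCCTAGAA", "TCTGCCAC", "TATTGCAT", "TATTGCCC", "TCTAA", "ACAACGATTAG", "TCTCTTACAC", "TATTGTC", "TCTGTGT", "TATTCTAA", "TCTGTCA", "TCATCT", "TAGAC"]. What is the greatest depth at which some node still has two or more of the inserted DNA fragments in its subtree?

Look for the deepest trie node that still has at least two words in its subtree.
e.g. "TATTGCAT" and "TATTGCCC" share the prefix "TATTGC" of length 6; no pair shares a longer one.
Longest shared-prefix length: 6

6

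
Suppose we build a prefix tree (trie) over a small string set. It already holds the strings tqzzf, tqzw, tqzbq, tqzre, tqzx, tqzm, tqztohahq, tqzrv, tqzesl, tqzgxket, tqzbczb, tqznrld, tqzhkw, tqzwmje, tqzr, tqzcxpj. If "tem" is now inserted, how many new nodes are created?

2

The longest prefix of "tem" already in the trie is "t" (length 1).
So 3 − 1 = 2 new nodes.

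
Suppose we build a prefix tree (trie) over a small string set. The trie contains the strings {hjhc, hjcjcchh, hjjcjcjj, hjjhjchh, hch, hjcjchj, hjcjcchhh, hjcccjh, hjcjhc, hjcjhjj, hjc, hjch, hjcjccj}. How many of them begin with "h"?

Traverse to the node for "h", then collect every word in that subtree.
Matches: "hch", "hjc", "hjcccjh", "hjch", "hjcjcchh", "hjcjcchhh", "hjcjccj", "hjcjchj", "hjcjhc", "hjcjhjj", "hjhc", "hjjcjcjj", "hjjhjchh"
Count: 13

13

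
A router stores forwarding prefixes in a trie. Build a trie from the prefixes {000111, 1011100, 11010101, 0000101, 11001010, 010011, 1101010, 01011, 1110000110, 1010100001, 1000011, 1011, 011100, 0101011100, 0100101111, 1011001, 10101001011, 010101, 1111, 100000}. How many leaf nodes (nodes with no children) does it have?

Leaves are exactly the stored words that no other stored word extends.
Those words: "0000101", "000111", "0100101111", "010011", "0101011100", "01011", "011100", "100000", "1000011", "1010100001", "10101001011", "1011001", "1011100", "11001010", "11010101", "1110000110", "1111"
Leaf count: 17

17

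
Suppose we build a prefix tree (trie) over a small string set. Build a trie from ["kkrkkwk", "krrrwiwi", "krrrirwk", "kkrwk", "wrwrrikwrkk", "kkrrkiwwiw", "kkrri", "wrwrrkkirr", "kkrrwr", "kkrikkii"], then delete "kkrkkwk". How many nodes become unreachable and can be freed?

A node on "kkrkkwk"'s path can go only if nothing else ends at it or branches off below it.
The suffix "kkwk" (4 nodes) is used only by "kkrkkwk"; the node for "kkr" still has the child "w", so pruning stops there.
Nodes removed: 4

4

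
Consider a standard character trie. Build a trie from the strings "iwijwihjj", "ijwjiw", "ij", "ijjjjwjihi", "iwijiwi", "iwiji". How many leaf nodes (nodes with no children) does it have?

4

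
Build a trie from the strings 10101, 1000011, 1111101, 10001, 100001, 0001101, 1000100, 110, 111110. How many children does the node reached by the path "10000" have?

1

The children of the "10000" node are the distinct next characters among strings starting with "10000".
Characters that immediately follow "10000" among the stored strings: {1}.
That node has 1 child edge.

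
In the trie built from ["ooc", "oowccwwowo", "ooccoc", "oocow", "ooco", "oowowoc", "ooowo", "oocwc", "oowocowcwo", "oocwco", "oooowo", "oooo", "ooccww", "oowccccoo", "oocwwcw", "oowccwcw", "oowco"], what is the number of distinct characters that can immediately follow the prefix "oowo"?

The children of the "oowo" node are the distinct next characters among strings starting with "oowo".
Characters that immediately follow "oowo" among the stored strings: {c, w}.
That node has 2 child edges.

2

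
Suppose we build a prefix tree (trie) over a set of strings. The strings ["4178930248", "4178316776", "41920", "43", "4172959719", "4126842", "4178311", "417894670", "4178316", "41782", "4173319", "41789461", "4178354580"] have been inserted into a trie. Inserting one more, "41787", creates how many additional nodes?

Walking "41787" from the root, the first 4 characters ("4178") follow existing edges; "7" is the first miss.
So 5 − 4 = 1 new nodes.

1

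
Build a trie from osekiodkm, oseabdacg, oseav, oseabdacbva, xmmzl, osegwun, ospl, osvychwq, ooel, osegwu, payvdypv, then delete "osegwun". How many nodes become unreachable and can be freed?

1

Walk "osegwun" from the leaf back toward the root, removing each node that no remaining word uses.
The suffix "n" (1 node) is used only by "osegwun"; "osegwu" is itself a stored word, so pruning stops there.
Nodes removed: 1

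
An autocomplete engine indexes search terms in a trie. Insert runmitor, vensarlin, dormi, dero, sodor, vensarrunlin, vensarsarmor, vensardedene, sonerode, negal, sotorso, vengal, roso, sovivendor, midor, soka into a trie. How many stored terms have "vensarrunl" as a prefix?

Traverse to the node for "vensarrunl", then collect every word in that subtree.
Words under "vensarrunl": vensarrunlin
Count: 1

1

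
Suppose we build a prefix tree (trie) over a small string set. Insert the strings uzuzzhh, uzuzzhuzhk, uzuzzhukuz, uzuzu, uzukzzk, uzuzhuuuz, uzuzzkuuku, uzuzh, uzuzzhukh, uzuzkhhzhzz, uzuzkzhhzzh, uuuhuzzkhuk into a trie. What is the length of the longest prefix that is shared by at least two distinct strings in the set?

8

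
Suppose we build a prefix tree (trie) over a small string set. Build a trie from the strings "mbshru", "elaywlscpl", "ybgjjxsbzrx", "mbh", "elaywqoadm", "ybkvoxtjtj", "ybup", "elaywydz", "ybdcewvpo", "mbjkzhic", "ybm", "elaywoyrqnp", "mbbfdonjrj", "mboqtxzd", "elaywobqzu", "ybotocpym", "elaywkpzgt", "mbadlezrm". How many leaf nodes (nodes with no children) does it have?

18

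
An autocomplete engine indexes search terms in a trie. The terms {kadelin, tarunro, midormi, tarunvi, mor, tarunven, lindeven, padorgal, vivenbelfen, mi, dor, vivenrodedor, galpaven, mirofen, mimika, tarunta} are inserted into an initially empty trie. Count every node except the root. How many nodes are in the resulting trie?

For each word, the new-node count is its length minus the longest prefix already in the trie:
  "kadelin" → 7 new (k, a, d, e, l, i, n)
  "tarunro" → 7 new (t, a, r, u, n, r, o)
  "midormi" → 7 new (m, i, d, o, r, m, i)
  "tarunvi" → prefix "tarun" already present; 2 new (v, i)
  "mor" → prefix "m" already present; 2 new (o, r)
  "tarunven" → prefix "tarunv" already present; 2 new (e, n)
  "lindeven" → 8 new (l, i, n, d, e, v, e, n)
  "padorgal" → 8 new (p, a, d, o, r, g, a, l)
  "vivenbelfen" → 11 new (v, i, v, e, n, b, e, l, f, e, n)
  "mi" → prefix "mi" already present; 0 new (none)
  "dor" → 3 new (d, o, r)
  "vivenrodedor" → prefix "viven" already present; 7 new (r, o, d, e, d, o, r)
  "galpaven" → 8 new (g, a, l, p, a, v, e, n)
  "mirofen" → prefix "mi" already present; 5 new (r, o, f, e, n)
  "mimika" → prefix "mi" already present; 4 new (m, i, k, a)
  "tarunta" → prefix "tarun" already present; 2 new (t, a)
Total nodes = 7 + 7 + 7 + 2 + 2 + 2 + 8 + 8 + 11 + 0 + 3 + 7 + 8 + 5 + 4 + 2 = 83

83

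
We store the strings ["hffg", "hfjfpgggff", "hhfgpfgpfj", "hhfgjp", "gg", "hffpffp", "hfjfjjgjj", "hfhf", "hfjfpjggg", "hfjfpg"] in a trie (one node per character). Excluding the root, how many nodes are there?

40

Trace insertions, counting only characters that open a new branch:
  "hffg" → 4 new (h, f, f, g)
  "hfjfpgggff" → prefix "hf" already present; 8 new (j, f, p, g, g, g, f, f)
  "hhfgpfgpfj" → prefix "h" already present; 9 new (h, f, g, p, f, g, p, f, j)
  "hhfgjp" → prefix "hhfg" already present; 2 new (j, p)
  "gg" → 2 new (g, g)
  "hffpffp" → prefix "hff" already present; 4 new (p, f, f, p)
  "hfjfjjgjj" → prefix "hfjf" already present; 5 new (j, j, g, j, j)
  "hfhf" → prefix "hf" already present; 2 new (h, f)
  "hfjfpjggg" → prefix "hfjfp" already present; 4 new (j, g, g, g)
  "hfjfpg" → prefix "hfjfpg" already present; 0 new (none)
Total nodes = 4 + 8 + 9 + 2 + 2 + 4 + 5 + 2 + 4 + 0 = 40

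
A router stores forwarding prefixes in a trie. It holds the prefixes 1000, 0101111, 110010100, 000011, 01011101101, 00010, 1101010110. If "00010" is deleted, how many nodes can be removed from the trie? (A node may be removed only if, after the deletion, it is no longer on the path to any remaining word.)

Walk "00010" from the leaf back toward the root, removing each node that no remaining word uses.
The suffix "10" (2 nodes) is used only by "00010"; the node for "000" still has the child "0", so pruning stops there.
Nodes removed: 2

2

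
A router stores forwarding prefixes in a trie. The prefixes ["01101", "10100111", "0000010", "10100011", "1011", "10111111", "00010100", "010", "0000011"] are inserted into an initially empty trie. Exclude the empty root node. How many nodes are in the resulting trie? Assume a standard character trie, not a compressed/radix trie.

For each word, the new-node count is its length minus the longest prefix already in the trie:
  "01101" → 5 new (0, 1, 1, 0, 1)
  "10100111" → 8 new (1, 0, 1, 0, 0, 1, 1, 1)
  "0000010" → prefix "0" already present; 6 new (0, 0, 0, 0, 1, 0)
  "10100011" → prefix "10100" already present; 3 new (0, 1, 1)
  "1011" → prefix "101" already present; 1 new (1)
  "10111111" → prefix "1011" already present; 4 new (1, 1, 1, 1)
  "00010100" → prefix "000" already present; 5 new (1, 0, 1, 0, 0)
  "010" → prefix "01" already present; 1 new (0)
  "0000011" → prefix "000001" already present; 1 new (1)
Total nodes = 5 + 8 + 6 + 3 + 1 + 4 + 5 + 1 + 1 = 34

34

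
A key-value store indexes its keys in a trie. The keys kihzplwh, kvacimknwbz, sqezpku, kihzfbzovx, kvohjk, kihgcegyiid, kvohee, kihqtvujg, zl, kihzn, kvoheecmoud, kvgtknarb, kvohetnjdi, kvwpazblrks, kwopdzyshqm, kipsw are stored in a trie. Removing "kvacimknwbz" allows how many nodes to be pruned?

9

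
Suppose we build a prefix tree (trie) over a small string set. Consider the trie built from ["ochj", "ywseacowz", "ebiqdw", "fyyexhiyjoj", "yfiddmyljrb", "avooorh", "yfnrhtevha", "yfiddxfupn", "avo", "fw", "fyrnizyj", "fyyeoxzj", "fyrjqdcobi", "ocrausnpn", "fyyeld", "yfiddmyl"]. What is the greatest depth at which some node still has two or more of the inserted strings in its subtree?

8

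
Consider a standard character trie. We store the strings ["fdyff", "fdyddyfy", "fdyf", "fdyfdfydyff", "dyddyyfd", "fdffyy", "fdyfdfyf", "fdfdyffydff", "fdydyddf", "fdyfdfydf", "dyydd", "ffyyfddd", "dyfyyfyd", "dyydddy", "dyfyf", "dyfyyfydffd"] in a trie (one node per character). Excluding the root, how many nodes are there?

Trace insertions, counting only characters that open a new branch:
  "fdyff" → 5 new (f, d, y, f, f)
  "fdyddyfy" → prefix "fdy" already present; 5 new (d, d, y, f, y)
  "fdyf" → prefix "fdyf" already present; 0 new (none)
  "fdyfdfydyff" → prefix "fdyf" already present; 7 new (d, f, y, d, y, f, f)
  "dyddyyfd" → 8 new (d, y, d, d, y, y, f, d)
  "fdffyy" → prefix "fd" already present; 4 new (f, f, y, y)
  "fdyfdfyf" → prefix "fdyfdfy" already present; 1 new (f)
  "fdfdyffydff" → prefix "fdf" already present; 8 new (d, y, f, f, y, d, f, f)
  "fdydyddf" → prefix "fdyd" already present; 4 new (y, d, d, f)
  "fdyfdfydf" → prefix "fdyfdfyd" already present; 1 new (f)
  "dyydd" → prefix "dy" already present; 3 new (y, d, d)
  "ffyyfddd" → prefix "f" already present; 7 new (f, y, y, f, d, d, d)
  "dyfyyfyd" → prefix "dy" already present; 6 new (f, y, y, f, y, d)
  "dyydddy" → prefix "dyydd" already present; 2 new (d, y)
  "dyfyf" → prefix "dyfy" already present; 1 new (f)
  "dyfyyfydffd" → prefix "dyfyyfyd" already present; 3 new (f, f, d)
Total nodes = 5 + 5 + 0 + 7 + 8 + 4 + 1 + 8 + 4 + 1 + 3 + 7 + 6 + 2 + 1 + 3 = 65

65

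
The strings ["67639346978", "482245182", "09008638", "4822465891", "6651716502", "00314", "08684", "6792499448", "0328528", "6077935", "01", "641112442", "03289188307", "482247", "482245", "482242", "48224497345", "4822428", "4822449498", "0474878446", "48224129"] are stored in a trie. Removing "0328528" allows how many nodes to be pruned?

Walk "0328528" from the leaf back toward the root, removing each node that no remaining word uses.
The suffix "528" (3 nodes) is used only by "0328528"; the node for "0328" still has the child "9", so pruning stops there.
Nodes removed: 3

3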